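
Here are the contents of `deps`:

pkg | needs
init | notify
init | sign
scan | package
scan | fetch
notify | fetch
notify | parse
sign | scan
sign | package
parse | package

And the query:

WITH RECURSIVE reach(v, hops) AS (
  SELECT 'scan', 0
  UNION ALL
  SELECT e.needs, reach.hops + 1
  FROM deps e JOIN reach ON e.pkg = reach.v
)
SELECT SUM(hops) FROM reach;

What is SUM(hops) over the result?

2

Base: (scan, hops=0).
Iteration 1: edges from {scan} -> (fetch, hops=1), (package, hops=1).
Iteration 2: no outgoing edges from {fetch,package}; recursion stops.
SUM(hops) = 0 + 1 + 1 = 2.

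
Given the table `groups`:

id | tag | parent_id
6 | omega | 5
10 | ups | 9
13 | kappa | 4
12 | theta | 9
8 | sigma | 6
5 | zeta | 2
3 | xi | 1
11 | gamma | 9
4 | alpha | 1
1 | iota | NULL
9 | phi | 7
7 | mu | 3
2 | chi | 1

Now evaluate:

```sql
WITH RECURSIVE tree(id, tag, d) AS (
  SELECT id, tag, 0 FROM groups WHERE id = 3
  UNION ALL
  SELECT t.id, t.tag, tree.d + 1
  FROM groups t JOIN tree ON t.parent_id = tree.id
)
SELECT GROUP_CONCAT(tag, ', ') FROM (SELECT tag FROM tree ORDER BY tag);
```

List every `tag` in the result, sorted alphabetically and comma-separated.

gamma, mu, phi, theta, ups, xi

Base: id=3 (xi) at d 0.
Iteration 1: rows with parent_id in {3} -> mu (id 7, d 1).
Iteration 2: rows with parent_id in {7} -> phi (id 9, d 2).
Iteration 3: rows with parent_id in {9} -> ups (id 10, d 3), gamma (id 11, d 3), theta (id 12, d 3).
Iteration 4: no rows with parent_id in {10,11,12}; recursion stops.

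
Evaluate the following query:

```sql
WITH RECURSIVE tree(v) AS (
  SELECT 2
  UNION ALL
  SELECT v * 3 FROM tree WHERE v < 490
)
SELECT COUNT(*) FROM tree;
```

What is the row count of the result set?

Base: v=2.
Iteration 1: 2 < 490 holds -> v = 2 * 3 = 6.
Iteration 2: 6 < 490 holds -> v = 6 * 3 = 18.
Iteration 3: 18 < 490 holds -> v = 18 * 3 = 54.
Iteration 4: 54 < 490 holds -> v = 54 * 3 = 162.
Iteration 5: 162 < 490 holds -> v = 162 * 3 = 486.
Iteration 6: 486 < 490 holds -> v = 486 * 3 = 1458.
Iteration 7: 1458 < 490 fails; recursion stops.
Total rows emitted: 7.

7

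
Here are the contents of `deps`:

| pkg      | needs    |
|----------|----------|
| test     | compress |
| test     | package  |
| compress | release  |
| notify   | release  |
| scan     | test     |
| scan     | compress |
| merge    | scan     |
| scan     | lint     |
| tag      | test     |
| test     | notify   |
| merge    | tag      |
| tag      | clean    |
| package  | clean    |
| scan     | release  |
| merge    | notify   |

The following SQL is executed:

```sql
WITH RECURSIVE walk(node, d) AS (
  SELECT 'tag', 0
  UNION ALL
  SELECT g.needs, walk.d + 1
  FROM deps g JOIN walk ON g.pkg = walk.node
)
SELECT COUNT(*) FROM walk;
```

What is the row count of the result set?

9

Base: (tag, d=0).
Iteration 1: edges from {tag} -> (clean, d=1), (test, d=1).
Iteration 2: edges from {clean,test} -> (compress, d=2), (notify, d=2), (package, d=2).
Iteration 3: edges from {compress,notify,package} -> (clean, d=3), (release, d=3) x2. [UNION ALL keeps all 3 new rows, including repeats]
Iteration 4: no outgoing edges from {clean,release}; recursion stops.
Total rows emitted: 9.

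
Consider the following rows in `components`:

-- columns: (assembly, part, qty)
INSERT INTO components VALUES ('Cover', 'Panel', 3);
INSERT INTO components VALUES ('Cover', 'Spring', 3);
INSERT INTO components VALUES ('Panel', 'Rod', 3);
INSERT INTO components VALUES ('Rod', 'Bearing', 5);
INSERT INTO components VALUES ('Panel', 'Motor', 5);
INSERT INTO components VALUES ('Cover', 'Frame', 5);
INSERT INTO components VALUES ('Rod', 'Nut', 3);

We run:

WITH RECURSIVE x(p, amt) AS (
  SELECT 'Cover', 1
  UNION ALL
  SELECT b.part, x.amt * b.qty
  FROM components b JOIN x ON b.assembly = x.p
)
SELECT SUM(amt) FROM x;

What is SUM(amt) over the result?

Base: (Cover, amt=1).
Iteration 1: components of {Cover} -> Frame = 1*5 = 5, Panel = 1*3 = 3, Spring = 1*3 = 3.
Iteration 2: components of {Frame,Panel,Spring} -> Motor = 3*5 = 15, Rod = 3*3 = 9.
Iteration 3: components of {Motor,Rod} -> Bearing = 9*5 = 45, Nut = 9*3 = 27.
Iteration 4: no further components; recursion stops.
SUM(amt) = 1 + 3 + 3 + 5 + 9 + 15 + 45 + 27 = 108.

108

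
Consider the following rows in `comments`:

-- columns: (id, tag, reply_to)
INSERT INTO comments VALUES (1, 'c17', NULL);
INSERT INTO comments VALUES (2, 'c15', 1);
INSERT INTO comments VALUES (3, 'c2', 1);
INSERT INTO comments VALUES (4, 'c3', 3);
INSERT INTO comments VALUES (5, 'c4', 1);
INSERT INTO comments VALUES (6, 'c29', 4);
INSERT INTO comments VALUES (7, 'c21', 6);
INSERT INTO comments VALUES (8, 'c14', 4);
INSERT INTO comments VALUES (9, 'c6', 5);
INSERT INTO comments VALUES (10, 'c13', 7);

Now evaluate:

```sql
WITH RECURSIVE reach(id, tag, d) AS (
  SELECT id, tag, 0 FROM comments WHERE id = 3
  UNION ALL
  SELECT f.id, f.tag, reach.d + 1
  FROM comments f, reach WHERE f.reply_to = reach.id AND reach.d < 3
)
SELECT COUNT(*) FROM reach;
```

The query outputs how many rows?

5

Base: id=3 (c2) at d 0.
Iteration 1: rows with reply_to in {3} -> c3 (id 4, d 1).
Iteration 2: rows with reply_to in {4} -> c29 (id 6, d 2), c14 (id 8, d 2).
Iteration 3: rows with reply_to in {6,8} -> c21 (id 7, d 3).
Iteration 4: d < 3 fails for all current rows; recursion stops.
Total rows emitted: 5.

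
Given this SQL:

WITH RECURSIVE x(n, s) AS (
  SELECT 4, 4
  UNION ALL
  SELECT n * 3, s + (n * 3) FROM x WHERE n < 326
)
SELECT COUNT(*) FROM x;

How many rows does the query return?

6

Base: n=4, s=4.
Iteration 1: 4 < 326 holds -> n = 4 * 3 = 12, s = 4 + 12 = 16.
Iteration 2: 12 < 326 holds -> n = 12 * 3 = 36, s = 16 + 36 = 52.
Iteration 3: 36 < 326 holds -> n = 36 * 3 = 108, s = 52 + 108 = 160.
Iteration 4: 108 < 326 holds -> n = 108 * 3 = 324, s = 160 + 324 = 484.
Iteration 5: 324 < 326 holds -> n = 324 * 3 = 972, s = 484 + 972 = 1456.
Iteration 6: 972 < 326 fails; recursion stops.
Total rows emitted: 6.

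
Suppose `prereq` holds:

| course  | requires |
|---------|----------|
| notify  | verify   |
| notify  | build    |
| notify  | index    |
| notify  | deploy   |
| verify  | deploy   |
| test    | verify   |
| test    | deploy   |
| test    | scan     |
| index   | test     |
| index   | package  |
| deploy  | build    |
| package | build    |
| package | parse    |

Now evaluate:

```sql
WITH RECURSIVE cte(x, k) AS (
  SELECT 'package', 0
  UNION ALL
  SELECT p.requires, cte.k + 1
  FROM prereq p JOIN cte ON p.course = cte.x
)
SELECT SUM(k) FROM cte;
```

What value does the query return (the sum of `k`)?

2

Base: (package, k=0).
Iteration 1: edges from {package} -> (build, k=1), (parse, k=1).
Iteration 2: no outgoing edges from {build,parse}; recursion stops.
SUM(k) = 0 + 1 + 1 = 2.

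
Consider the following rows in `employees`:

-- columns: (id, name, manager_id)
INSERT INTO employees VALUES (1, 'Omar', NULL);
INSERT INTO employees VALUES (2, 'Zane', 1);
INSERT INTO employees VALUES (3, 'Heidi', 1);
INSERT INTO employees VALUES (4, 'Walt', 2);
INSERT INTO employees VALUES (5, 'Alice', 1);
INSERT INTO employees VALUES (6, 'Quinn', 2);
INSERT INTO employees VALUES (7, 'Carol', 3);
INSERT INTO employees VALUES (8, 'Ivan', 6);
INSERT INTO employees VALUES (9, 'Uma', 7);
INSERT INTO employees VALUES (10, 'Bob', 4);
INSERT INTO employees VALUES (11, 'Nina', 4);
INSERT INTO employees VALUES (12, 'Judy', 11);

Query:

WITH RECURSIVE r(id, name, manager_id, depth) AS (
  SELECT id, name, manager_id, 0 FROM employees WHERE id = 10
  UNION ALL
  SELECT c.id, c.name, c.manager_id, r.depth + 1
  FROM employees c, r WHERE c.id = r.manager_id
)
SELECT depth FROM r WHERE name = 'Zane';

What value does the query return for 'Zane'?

2

Base: id=10 (Bob), manager_id=4, depth 0.
Iteration 1: join on id=4 -> Walt (id 4, manager_id=2, depth 1).
Iteration 2: join on id=2 -> Zane (id 2, manager_id=1, depth 2).
Iteration 3: join on id=1 -> Omar (id 1, manager_id=NULL, depth 3).
Iteration 4: manager_id is NULL; no match; recursion stops.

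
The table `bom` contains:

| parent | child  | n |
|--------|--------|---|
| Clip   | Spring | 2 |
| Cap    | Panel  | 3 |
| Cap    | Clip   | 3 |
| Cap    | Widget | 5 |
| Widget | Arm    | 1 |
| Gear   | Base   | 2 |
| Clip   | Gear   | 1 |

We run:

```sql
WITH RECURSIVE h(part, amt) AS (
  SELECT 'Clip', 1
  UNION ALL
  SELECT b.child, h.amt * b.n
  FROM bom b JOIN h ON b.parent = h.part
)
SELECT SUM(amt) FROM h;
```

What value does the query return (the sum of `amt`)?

6

Base: (Clip, amt=1).
Iteration 1: components of {Clip} -> Gear = 1*1 = 1, Spring = 1*2 = 2.
Iteration 2: components of {Gear,Spring} -> Base = 1*2 = 2.
Iteration 3: no further components; recursion stops.
SUM(amt) = 1 + 1 + 2 + 2 = 6.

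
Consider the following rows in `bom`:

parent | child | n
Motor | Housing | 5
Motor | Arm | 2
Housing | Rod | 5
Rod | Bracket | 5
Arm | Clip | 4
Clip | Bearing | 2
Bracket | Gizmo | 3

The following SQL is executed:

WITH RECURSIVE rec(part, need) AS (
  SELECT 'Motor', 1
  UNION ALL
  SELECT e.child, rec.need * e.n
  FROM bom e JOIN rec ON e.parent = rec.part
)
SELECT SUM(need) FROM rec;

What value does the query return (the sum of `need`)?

Base: (Motor, need=1).
Iteration 1: components of {Motor} -> Arm = 1*2 = 2, Housing = 1*5 = 5.
Iteration 2: components of {Arm,Housing} -> Clip = 2*4 = 8, Rod = 5*5 = 25.
Iteration 3: components of {Clip,Rod} -> Bearing = 8*2 = 16, Bracket = 25*5 = 125.
Iteration 4: components of {Bearing,Bracket} -> Gizmo = 125*3 = 375.
Iteration 5: no further components; recursion stops.
SUM(need) = 1 + 5 + 2 + 25 + 8 + 125 + 16 + 375 = 557.

557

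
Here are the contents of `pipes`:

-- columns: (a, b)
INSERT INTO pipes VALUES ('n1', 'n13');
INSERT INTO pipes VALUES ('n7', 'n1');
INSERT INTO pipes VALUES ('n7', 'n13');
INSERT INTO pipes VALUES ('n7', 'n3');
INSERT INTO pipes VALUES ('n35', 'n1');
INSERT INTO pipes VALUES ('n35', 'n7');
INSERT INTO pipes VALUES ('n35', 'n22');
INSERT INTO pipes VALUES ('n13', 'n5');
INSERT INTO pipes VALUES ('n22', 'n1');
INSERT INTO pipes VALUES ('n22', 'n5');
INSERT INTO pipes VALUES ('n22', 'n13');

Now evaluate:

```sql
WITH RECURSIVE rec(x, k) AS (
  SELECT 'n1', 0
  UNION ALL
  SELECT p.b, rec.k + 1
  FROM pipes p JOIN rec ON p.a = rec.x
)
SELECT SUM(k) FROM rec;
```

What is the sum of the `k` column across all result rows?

Base: (n1, k=0).
Iteration 1: edges from {n1} -> (n13, k=1).
Iteration 2: edges from {n13} -> (n5, k=2).
Iteration 3: no outgoing edges from {n5}; recursion stops.
SUM(k) = 0 + 1 + 2 = 3.

3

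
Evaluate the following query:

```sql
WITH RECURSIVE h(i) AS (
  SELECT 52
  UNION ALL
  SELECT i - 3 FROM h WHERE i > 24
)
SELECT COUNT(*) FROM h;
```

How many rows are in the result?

11

Base: i=52.
Iteration 1: 52 > 24 holds -> i = 52 - 3 = 49.
Iteration 2: 49 > 24 holds -> i = 49 - 3 = 46.
Iteration 3: 46 > 24 holds -> i = 46 - 3 = 43.
Iteration 4: 43 > 24 holds -> i = 43 - 3 = 40.
Iteration 5: 40 > 24 holds -> i = 40 - 3 = 37.
Iteration 6: 37 > 24 holds -> i = 37 - 3 = 34.
Iteration 7: 34 > 24 holds -> i = 34 - 3 = 31.
Iteration 8: 31 > 24 holds -> i = 31 - 3 = 28.
Iteration 9: 28 > 24 holds -> i = 28 - 3 = 25.
Iteration 10: 25 > 24 holds -> i = 25 - 3 = 22.
Iteration 11: 22 > 24 fails; recursion stops.
Total rows emitted: 11.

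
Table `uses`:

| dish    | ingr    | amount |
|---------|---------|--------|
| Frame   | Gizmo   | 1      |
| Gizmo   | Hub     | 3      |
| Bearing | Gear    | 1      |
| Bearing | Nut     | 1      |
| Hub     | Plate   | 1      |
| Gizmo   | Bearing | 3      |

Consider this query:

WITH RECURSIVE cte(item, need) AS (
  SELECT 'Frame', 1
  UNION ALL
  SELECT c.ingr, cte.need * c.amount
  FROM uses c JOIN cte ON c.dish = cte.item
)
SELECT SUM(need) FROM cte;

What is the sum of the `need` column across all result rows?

Base: (Frame, need=1).
Iteration 1: components of {Frame} -> Gizmo = 1*1 = 1.
Iteration 2: components of {Gizmo} -> Bearing = 1*3 = 3, Hub = 1*3 = 3.
Iteration 3: components of {Bearing,Hub} -> Gear = 3*1 = 3, Nut = 3*1 = 3, Plate = 3*1 = 3.
Iteration 4: no further components; recursion stops.
SUM(need) = 1 + 1 + 3 + 3 + 3 + 3 + 3 = 17.

17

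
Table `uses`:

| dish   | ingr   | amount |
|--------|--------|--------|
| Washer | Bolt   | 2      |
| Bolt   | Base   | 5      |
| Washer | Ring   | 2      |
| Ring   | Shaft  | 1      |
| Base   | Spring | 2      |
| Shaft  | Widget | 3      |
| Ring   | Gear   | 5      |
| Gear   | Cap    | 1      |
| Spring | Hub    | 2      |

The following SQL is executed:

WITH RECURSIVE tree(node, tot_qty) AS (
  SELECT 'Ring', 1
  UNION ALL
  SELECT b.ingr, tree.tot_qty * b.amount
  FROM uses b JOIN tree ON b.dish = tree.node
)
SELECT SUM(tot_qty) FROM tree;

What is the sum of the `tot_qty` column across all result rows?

15

Base: (Ring, tot_qty=1).
Iteration 1: components of {Ring} -> Gear = 1*5 = 5, Shaft = 1*1 = 1.
Iteration 2: components of {Gear,Shaft} -> Cap = 5*1 = 5, Widget = 1*3 = 3.
Iteration 3: no further components; recursion stops.
SUM(tot_qty) = 1 + 1 + 5 + 3 + 5 = 15.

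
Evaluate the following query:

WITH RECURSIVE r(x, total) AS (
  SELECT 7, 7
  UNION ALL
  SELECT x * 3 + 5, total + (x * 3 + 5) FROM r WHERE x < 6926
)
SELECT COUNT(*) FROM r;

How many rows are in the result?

Base: x=7, total=7.
Iteration 1: 7 < 6926 holds -> x = 7 * 3 + 5 = 26, total = 7 + 26 = 33.
Iteration 2: 26 < 6926 holds -> x = 26 * 3 + 5 = 83, total = 33 + 83 = 116.
Iteration 3: 83 < 6926 holds -> x = 83 * 3 + 5 = 254, total = 116 + 254 = 370.
Iteration 4: 254 < 6926 holds -> x = 254 * 3 + 5 = 767, total = 370 + 767 = 1137.
Iteration 5: 767 < 6926 holds -> x = 767 * 3 + 5 = 2306, total = 1137 + 2306 = 3443.
Iteration 6: 2306 < 6926 holds -> x = 2306 * 3 + 5 = 6923, total = 3443 + 6923 = 10366.
Iteration 7: 6923 < 6926 holds -> x = 6923 * 3 + 5 = 20774, total = 10366 + 20774 = 31140.
Iteration 8: 20774 < 6926 fails; recursion stops.
Total rows emitted: 8.

8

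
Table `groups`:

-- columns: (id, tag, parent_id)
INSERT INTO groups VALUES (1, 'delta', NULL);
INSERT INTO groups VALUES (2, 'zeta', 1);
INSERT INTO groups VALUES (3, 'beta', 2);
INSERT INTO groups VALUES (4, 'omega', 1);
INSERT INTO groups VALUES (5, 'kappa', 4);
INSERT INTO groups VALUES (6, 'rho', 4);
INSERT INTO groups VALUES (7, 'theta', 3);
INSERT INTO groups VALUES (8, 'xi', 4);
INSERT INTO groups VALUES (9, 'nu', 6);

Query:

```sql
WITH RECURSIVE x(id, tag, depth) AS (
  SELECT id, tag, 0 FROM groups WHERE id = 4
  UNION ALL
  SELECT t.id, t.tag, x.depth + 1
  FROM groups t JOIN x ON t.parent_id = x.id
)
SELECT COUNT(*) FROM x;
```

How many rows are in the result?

Base: id=4 (omega) at depth 0.
Iteration 1: rows with parent_id in {4} -> kappa (id 5, depth 1), rho (id 6, depth 1), xi (id 8, depth 1).
Iteration 2: rows with parent_id in {5,6,8} -> nu (id 9, depth 2).
Iteration 3: no rows with parent_id in {9}; recursion stops.
Total rows emitted: 5.

5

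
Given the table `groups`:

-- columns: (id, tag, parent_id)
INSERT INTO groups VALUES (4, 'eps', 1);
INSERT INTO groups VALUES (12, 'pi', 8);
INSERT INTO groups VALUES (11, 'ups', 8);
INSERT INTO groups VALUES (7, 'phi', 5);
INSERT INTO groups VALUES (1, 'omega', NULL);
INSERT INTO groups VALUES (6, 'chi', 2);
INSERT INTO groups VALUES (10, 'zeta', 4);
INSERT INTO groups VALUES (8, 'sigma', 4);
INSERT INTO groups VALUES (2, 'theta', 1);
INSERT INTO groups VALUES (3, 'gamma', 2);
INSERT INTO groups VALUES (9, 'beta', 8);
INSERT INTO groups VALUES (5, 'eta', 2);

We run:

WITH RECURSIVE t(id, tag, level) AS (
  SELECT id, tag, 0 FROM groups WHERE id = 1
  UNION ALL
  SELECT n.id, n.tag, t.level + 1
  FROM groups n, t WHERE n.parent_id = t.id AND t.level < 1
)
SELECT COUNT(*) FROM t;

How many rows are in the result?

3

Base: id=1 (omega) at level 0.
Iteration 1: rows with parent_id in {1} -> theta (id 2, level 1), eps (id 4, level 1).
Iteration 2: level < 1 fails for all current rows; recursion stops.
Total rows emitted: 3.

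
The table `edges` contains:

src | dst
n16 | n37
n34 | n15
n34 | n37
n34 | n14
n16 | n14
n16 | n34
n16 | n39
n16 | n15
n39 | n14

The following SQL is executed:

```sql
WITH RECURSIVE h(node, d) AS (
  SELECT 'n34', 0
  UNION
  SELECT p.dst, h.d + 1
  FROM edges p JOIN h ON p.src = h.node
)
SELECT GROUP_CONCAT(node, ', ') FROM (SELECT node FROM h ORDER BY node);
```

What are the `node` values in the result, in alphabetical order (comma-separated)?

Base: (n34, d=0).
Iteration 1: edges from {n34} -> (n14, d=1), (n15, d=1), (n37, d=1).
Iteration 2: no outgoing edges from {n14,n15,n37}; recursion stops.

n14, n15, n34, n37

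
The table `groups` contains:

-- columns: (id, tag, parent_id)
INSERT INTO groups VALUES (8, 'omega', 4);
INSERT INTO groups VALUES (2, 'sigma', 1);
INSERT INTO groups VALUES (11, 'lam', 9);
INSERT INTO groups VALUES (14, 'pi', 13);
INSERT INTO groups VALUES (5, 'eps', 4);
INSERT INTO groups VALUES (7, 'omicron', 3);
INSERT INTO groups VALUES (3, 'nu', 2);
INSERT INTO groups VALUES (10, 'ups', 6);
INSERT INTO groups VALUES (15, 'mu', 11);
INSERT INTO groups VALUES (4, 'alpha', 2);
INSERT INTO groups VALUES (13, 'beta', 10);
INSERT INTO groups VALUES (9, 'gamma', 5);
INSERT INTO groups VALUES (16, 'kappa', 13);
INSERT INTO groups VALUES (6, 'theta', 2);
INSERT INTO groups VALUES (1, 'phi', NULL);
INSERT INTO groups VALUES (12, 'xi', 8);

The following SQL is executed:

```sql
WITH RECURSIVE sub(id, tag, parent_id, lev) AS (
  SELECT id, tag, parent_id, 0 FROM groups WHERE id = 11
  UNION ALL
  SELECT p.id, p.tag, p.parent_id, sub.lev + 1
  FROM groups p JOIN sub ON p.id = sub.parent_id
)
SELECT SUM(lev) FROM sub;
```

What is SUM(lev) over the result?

Base: id=11 (lam), parent_id=9, lev 0.
Iteration 1: join on id=9 -> gamma (id 9, parent_id=5, lev 1).
Iteration 2: join on id=5 -> eps (id 5, parent_id=4, lev 2).
Iteration 3: join on id=4 -> alpha (id 4, parent_id=2, lev 3).
Iteration 4: join on id=2 -> sigma (id 2, parent_id=1, lev 4).
Iteration 5: join on id=1 -> phi (id 1, parent_id=NULL, lev 5).
Iteration 6: parent_id is NULL; no match; recursion stops.
SUM(lev) = 0 + 1 + 2 + 3 + 4 + 5 = 15.

15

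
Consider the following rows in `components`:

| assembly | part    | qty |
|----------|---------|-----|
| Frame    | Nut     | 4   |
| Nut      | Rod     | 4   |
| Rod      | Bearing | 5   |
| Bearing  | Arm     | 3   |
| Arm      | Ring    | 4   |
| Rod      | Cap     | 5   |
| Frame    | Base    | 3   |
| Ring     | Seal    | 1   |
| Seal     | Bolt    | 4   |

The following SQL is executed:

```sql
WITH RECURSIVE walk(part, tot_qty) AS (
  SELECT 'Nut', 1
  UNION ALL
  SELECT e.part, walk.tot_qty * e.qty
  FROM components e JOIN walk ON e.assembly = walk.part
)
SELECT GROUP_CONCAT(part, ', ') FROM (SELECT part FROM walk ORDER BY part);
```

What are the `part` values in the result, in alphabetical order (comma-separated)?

Base: (Nut, tot_qty=1).
Iteration 1: components of {Nut} -> Rod = 1*4 = 4.
Iteration 2: components of {Rod} -> Bearing = 4*5 = 20, Cap = 4*5 = 20.
Iteration 3: components of {Bearing,Cap} -> Arm = 20*3 = 60.
Iteration 4: components of {Arm} -> Ring = 60*4 = 240.
Iteration 5: components of {Ring} -> Seal = 240*1 = 240.
Iteration 6: components of {Seal} -> Bolt = 240*4 = 960.
Iteration 7: no further components; recursion stops.

Arm, Bearing, Bolt, Cap, Nut, Ring, Rod, Seal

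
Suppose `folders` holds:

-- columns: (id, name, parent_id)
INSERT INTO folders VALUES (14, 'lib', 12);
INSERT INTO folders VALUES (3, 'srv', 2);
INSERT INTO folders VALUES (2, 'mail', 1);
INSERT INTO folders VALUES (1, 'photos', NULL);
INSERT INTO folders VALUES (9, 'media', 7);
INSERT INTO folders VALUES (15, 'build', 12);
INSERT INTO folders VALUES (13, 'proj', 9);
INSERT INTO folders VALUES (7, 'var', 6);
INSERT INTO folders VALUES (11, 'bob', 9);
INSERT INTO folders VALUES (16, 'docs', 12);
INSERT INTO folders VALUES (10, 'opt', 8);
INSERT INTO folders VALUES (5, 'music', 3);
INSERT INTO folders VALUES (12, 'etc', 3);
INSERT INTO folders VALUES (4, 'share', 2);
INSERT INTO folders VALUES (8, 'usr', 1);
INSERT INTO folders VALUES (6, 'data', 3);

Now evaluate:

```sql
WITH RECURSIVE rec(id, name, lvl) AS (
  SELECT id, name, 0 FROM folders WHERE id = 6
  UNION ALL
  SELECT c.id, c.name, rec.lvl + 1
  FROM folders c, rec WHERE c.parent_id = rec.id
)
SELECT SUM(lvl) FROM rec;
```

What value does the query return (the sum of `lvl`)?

Base: id=6 (data) at lvl 0.
Iteration 1: rows with parent_id in {6} -> var (id 7, lvl 1).
Iteration 2: rows with parent_id in {7} -> media (id 9, lvl 2).
Iteration 3: rows with parent_id in {9} -> bob (id 11, lvl 3), proj (id 13, lvl 3).
Iteration 4: no rows with parent_id in {11,13}; recursion stops.
SUM(lvl) = 0 + 1 + 2 + 3 + 3 = 9.

9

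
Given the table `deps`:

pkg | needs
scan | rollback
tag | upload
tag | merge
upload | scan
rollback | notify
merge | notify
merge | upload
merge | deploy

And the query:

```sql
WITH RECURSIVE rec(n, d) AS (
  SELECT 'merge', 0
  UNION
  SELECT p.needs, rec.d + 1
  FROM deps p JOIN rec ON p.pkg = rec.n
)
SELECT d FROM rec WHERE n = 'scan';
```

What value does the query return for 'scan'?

Base: (merge, d=0).
Iteration 1: edges from {merge} -> (deploy, d=1), (notify, d=1), (upload, d=1).
Iteration 2: edges from {deploy,notify,upload} -> (scan, d=2).
Iteration 3: edges from {scan} -> (rollback, d=3).
Iteration 4: edges from {rollback} -> (notify, d=4).
Iteration 5: no outgoing edges from {notify}; recursion stops.

2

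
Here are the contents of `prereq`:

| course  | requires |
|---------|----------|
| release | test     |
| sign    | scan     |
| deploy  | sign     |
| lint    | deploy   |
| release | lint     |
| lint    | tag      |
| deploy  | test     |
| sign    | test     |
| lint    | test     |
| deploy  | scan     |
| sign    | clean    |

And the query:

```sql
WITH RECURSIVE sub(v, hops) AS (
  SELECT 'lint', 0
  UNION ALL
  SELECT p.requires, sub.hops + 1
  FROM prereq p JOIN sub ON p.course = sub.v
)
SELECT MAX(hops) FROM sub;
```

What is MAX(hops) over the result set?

3

Base: (lint, hops=0).
Iteration 1: edges from {lint} -> (deploy, hops=1), (tag, hops=1), (test, hops=1).
Iteration 2: edges from {deploy,tag,test} -> (scan, hops=2), (sign, hops=2), (test, hops=2).
Iteration 3: edges from {scan,sign,test} -> (clean, hops=3), (scan, hops=3), (test, hops=3).
Iteration 4: no outgoing edges from {clean,scan,test}; recursion stops.
hops values: 0, 1, 1, 1, 2, 2, 2, 3, 3, 3; the maximum is 3.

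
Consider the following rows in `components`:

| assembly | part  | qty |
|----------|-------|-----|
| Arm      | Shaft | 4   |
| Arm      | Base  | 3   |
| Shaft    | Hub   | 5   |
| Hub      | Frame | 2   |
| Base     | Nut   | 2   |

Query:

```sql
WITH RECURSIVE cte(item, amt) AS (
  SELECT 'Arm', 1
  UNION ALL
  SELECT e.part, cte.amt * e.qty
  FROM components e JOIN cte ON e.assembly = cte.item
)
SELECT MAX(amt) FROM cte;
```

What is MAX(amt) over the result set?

40

Base: (Arm, amt=1).
Iteration 1: components of {Arm} -> Base = 1*3 = 3, Shaft = 1*4 = 4.
Iteration 2: components of {Base,Shaft} -> Hub = 4*5 = 20, Nut = 3*2 = 6.
Iteration 3: components of {Hub,Nut} -> Frame = 20*2 = 40.
Iteration 4: no further components; recursion stops.
amt values: 1, 4, 3, 20, 6, 40; the maximum is 40.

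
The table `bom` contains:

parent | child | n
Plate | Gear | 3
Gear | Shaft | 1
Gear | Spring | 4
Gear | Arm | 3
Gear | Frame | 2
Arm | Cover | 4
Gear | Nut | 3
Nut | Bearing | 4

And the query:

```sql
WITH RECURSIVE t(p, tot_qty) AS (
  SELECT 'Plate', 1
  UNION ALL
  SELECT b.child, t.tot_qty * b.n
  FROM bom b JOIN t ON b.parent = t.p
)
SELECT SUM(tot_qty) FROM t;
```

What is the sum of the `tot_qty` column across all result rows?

115

Base: (Plate, tot_qty=1).
Iteration 1: components of {Plate} -> Gear = 1*3 = 3.
Iteration 2: components of {Gear} -> Arm = 3*3 = 9, Frame = 3*2 = 6, Nut = 3*3 = 9, Shaft = 3*1 = 3, Spring = 3*4 = 12.
Iteration 3: components of {Arm,Frame,Nut,Shaft,Spring} -> Bearing = 9*4 = 36, Cover = 9*4 = 36.
Iteration 4: no further components; recursion stops.
SUM(tot_qty) = 1 + 3 + 3 + 12 + 9 + 6 + 9 + 36 + 36 = 115.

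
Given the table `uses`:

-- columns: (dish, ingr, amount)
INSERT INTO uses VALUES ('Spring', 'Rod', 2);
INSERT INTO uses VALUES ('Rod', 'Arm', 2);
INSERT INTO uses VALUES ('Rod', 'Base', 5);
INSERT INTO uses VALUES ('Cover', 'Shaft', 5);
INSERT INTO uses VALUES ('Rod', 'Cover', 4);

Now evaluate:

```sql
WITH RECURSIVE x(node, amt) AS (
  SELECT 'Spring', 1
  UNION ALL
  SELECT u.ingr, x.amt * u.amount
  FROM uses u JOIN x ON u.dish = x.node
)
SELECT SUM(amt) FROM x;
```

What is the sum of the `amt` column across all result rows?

65

Base: (Spring, amt=1).
Iteration 1: components of {Spring} -> Rod = 1*2 = 2.
Iteration 2: components of {Rod} -> Arm = 2*2 = 4, Base = 2*5 = 10, Cover = 2*4 = 8.
Iteration 3: components of {Arm,Base,Cover} -> Shaft = 8*5 = 40.
Iteration 4: no further components; recursion stops.
SUM(amt) = 1 + 2 + 8 + 10 + 4 + 40 = 65.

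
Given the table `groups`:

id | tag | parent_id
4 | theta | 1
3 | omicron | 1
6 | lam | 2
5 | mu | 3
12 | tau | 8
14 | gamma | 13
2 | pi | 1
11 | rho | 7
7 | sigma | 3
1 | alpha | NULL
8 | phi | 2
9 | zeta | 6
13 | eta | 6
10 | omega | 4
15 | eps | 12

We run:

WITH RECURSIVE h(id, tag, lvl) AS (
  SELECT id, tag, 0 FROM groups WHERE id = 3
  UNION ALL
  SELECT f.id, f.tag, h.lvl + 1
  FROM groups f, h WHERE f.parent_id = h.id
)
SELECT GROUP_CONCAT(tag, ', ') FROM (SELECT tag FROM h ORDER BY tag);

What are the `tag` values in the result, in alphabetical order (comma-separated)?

Base: id=3 (omicron) at lvl 0.
Iteration 1: rows with parent_id in {3} -> mu (id 5, lvl 1), sigma (id 7, lvl 1).
Iteration 2: rows with parent_id in {5,7} -> rho (id 11, lvl 2).
Iteration 3: no rows with parent_id in {11}; recursion stops.

mu, omicron, rho, sigma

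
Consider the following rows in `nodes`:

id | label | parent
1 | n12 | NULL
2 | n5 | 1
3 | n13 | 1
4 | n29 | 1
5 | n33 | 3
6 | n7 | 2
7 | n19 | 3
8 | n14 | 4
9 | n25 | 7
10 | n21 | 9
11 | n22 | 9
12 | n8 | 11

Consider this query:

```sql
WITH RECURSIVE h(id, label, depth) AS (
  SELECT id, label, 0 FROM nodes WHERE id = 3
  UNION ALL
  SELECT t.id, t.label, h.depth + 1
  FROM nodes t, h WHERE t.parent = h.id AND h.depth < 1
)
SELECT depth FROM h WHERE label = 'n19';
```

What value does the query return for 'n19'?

1

Base: id=3 (n13) at depth 0.
Iteration 1: rows with parent in {3} -> n33 (id 5, depth 1), n19 (id 7, depth 1).
Iteration 2: depth < 1 fails for all current rows; recursion stops.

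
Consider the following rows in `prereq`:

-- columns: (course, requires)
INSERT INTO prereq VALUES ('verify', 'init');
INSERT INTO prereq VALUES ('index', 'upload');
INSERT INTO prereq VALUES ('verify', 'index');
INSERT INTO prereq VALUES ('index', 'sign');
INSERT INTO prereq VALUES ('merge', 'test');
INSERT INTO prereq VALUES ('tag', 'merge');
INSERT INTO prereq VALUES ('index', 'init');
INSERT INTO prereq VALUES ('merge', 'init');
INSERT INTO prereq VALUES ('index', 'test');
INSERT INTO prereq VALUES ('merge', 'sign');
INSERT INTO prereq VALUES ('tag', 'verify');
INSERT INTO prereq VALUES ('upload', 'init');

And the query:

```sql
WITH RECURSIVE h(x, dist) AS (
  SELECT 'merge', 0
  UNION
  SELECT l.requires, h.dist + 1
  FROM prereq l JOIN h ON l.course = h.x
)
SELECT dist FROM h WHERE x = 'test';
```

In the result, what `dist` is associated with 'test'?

1

Base: (merge, dist=0).
Iteration 1: edges from {merge} -> (init, dist=1), (sign, dist=1), (test, dist=1).
Iteration 2: no outgoing edges from {init,sign,test}; recursion stops.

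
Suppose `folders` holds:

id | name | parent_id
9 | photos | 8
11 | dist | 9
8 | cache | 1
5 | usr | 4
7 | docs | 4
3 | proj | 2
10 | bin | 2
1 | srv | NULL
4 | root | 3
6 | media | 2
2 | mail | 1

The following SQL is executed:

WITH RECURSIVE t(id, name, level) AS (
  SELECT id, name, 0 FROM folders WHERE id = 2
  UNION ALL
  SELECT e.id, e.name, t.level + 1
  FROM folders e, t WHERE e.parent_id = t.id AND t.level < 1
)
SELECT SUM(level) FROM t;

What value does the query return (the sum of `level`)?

Base: id=2 (mail) at level 0.
Iteration 1: rows with parent_id in {2} -> proj (id 3, level 1), media (id 6, level 1), bin (id 10, level 1).
Iteration 2: level < 1 fails for all current rows; recursion stops.
SUM(level) = 0 + 1 + 1 + 1 = 3.

3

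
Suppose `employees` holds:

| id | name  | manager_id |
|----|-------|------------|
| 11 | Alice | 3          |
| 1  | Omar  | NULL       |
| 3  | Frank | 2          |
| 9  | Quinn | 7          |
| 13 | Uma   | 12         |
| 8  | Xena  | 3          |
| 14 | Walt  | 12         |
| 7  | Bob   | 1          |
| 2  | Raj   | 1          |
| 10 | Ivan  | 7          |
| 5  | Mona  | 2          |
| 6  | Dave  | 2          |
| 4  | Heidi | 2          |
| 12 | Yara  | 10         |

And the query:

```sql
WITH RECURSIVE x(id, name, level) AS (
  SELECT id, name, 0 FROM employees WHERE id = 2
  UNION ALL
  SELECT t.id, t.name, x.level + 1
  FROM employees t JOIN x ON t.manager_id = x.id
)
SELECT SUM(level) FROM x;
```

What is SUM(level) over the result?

8

Base: id=2 (Raj) at level 0.
Iteration 1: rows with manager_id in {2} -> Frank (id 3, level 1), Heidi (id 4, level 1), Mona (id 5, level 1), Dave (id 6, level 1).
Iteration 2: rows with manager_id in {3,4,5,6} -> Xena (id 8, level 2), Alice (id 11, level 2).
Iteration 3: no rows with manager_id in {8,11}; recursion stops.
SUM(level) = 0 + 1 + 1 + 1 + 1 + 2 + 2 = 8.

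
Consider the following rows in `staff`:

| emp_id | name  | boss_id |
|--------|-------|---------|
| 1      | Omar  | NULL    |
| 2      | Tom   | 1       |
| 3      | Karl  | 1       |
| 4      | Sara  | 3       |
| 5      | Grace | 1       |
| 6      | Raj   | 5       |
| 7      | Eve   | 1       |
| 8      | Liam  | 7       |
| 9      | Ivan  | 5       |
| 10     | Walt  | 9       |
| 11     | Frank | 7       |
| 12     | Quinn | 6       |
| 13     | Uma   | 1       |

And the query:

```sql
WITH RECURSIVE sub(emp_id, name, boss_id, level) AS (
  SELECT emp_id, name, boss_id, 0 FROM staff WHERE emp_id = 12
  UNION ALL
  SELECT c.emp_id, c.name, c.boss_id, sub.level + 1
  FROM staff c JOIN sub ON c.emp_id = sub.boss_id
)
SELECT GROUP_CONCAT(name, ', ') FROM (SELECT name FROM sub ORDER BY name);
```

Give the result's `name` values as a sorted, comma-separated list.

Base: emp_id=12 (Quinn), boss_id=6, level 0.
Iteration 1: join on emp_id=6 -> Raj (id 6, boss_id=5, level 1).
Iteration 2: join on emp_id=5 -> Grace (id 5, boss_id=1, level 2).
Iteration 3: join on emp_id=1 -> Omar (id 1, boss_id=NULL, level 3).
Iteration 4: boss_id is NULL; no match; recursion stops.

Grace, Omar, Quinn, Raj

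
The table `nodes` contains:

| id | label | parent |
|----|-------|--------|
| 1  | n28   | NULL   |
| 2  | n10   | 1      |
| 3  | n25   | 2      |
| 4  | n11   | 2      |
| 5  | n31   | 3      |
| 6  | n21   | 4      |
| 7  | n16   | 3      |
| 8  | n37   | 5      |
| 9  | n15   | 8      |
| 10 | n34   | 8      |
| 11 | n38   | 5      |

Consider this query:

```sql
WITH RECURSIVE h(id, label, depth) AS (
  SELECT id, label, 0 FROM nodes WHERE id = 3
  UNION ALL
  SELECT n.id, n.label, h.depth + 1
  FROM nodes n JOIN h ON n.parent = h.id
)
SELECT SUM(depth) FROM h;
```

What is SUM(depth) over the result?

Base: id=3 (n25) at depth 0.
Iteration 1: rows with parent in {3} -> n31 (id 5, depth 1), n16 (id 7, depth 1).
Iteration 2: rows with parent in {5,7} -> n37 (id 8, depth 2), n38 (id 11, depth 2).
Iteration 3: rows with parent in {8,11} -> n15 (id 9, depth 3), n34 (id 10, depth 3).
Iteration 4: no rows with parent in {9,10}; recursion stops.
SUM(depth) = 0 + 1 + 1 + 2 + 2 + 3 + 3 = 12.

12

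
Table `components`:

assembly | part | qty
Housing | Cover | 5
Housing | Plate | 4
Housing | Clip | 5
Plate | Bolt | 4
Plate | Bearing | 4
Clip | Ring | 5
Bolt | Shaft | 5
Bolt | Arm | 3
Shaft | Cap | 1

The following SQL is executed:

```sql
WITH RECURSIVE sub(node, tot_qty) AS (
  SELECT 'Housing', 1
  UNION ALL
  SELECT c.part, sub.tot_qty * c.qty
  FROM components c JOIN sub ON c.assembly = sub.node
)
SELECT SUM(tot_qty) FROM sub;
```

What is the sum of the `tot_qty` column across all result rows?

280

Base: (Housing, tot_qty=1).
Iteration 1: components of {Housing} -> Clip = 1*5 = 5, Cover = 1*5 = 5, Plate = 1*4 = 4.
Iteration 2: components of {Clip,Cover,Plate} -> Bearing = 4*4 = 16, Bolt = 4*4 = 16, Ring = 5*5 = 25.
Iteration 3: components of {Bearing,Bolt,Ring} -> Arm = 16*3 = 48, Shaft = 16*5 = 80.
Iteration 4: components of {Arm,Shaft} -> Cap = 80*1 = 80.
Iteration 5: no further components; recursion stops.
SUM(tot_qty) = 1 + 5 + 4 + 5 + 16 + 16 + 25 + 80 + 48 + 80 = 280.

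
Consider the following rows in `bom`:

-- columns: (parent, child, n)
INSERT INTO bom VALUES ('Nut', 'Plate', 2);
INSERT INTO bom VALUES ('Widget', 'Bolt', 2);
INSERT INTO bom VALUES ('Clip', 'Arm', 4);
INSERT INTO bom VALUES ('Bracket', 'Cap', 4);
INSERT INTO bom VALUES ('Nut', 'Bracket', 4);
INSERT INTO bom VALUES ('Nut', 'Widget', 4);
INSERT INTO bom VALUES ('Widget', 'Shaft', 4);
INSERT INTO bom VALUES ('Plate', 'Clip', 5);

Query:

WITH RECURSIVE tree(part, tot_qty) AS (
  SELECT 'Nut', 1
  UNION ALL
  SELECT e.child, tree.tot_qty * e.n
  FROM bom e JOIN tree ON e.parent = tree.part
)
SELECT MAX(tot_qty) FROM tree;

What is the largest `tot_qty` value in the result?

Base: (Nut, tot_qty=1).
Iteration 1: components of {Nut} -> Bracket = 1*4 = 4, Plate = 1*2 = 2, Widget = 1*4 = 4.
Iteration 2: components of {Bracket,Plate,Widget} -> Bolt = 4*2 = 8, Cap = 4*4 = 16, Clip = 2*5 = 10, Shaft = 4*4 = 16.
Iteration 3: components of {Bolt,Cap,Clip,Shaft} -> Arm = 10*4 = 40.
Iteration 4: no further components; recursion stops.
tot_qty values: 1, 4, 2, 4, 8, 16, 10, 16, 40; the maximum is 40.

40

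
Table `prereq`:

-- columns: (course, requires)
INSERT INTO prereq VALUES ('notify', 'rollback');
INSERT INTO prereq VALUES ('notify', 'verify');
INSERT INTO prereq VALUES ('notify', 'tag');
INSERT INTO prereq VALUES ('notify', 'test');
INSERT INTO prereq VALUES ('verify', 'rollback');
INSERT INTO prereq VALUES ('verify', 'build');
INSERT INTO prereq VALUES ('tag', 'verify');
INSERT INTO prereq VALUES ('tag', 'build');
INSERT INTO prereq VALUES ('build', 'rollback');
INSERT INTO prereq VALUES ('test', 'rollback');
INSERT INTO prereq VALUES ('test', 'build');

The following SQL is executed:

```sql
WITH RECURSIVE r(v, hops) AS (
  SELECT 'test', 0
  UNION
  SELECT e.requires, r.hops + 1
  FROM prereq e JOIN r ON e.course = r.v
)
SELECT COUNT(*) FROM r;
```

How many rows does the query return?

4

Base: (test, hops=0).
Iteration 1: edges from {test} -> (build, hops=1), (rollback, hops=1).
Iteration 2: edges from {build,rollback} -> (rollback, hops=2).
Iteration 3: no outgoing edges from {rollback}; recursion stops.
Total rows emitted: 4.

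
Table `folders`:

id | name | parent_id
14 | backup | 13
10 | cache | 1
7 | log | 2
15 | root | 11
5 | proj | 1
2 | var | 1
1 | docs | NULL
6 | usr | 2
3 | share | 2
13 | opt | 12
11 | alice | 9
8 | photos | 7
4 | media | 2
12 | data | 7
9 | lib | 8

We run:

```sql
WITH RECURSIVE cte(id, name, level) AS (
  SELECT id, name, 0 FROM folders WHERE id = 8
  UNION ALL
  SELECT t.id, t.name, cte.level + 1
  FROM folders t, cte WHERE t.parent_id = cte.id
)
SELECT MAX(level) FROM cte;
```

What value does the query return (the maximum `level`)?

3

Base: id=8 (photos) at level 0.
Iteration 1: rows with parent_id in {8} -> lib (id 9, level 1).
Iteration 2: rows with parent_id in {9} -> alice (id 11, level 2).
Iteration 3: rows with parent_id in {11} -> root (id 15, level 3).
Iteration 4: no rows with parent_id in {15}; recursion stops.
level values: 0, 1, 2, 3; the maximum is 3.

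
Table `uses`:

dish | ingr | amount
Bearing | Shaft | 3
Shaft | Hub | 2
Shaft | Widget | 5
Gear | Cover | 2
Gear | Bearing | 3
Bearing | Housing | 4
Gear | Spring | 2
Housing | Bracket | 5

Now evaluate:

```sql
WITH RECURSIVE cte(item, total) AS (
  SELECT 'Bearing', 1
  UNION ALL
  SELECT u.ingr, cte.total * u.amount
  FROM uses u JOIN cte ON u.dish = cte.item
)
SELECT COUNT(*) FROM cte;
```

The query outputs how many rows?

6

Base: (Bearing, total=1).
Iteration 1: components of {Bearing} -> Housing = 1*4 = 4, Shaft = 1*3 = 3.
Iteration 2: components of {Housing,Shaft} -> Bracket = 4*5 = 20, Hub = 3*2 = 6, Widget = 3*5 = 15.
Iteration 3: no further components; recursion stops.
Total rows emitted: 6.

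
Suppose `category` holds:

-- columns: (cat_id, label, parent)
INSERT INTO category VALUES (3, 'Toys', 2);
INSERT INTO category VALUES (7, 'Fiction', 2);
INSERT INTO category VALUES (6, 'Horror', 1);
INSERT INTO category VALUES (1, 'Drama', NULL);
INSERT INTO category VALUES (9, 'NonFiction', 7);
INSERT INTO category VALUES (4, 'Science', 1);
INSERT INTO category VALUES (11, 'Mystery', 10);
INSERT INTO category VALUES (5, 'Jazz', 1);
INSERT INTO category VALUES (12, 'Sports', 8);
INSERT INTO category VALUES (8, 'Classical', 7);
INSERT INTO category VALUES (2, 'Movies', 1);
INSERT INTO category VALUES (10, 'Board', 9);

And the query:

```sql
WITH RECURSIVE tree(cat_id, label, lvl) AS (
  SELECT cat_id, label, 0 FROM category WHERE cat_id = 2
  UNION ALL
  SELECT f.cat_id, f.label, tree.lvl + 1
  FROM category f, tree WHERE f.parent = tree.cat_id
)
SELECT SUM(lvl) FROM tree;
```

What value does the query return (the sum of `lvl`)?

16

Base: cat_id=2 (Movies) at lvl 0.
Iteration 1: rows with parent in {2} -> Toys (id 3, lvl 1), Fiction (id 7, lvl 1).
Iteration 2: rows with parent in {3,7} -> Classical (id 8, lvl 2), NonFiction (id 9, lvl 2).
Iteration 3: rows with parent in {8,9} -> Board (id 10, lvl 3), Sports (id 12, lvl 3).
Iteration 4: rows with parent in {10,12} -> Mystery (id 11, lvl 4).
Iteration 5: no rows with parent in {11}; recursion stops.
SUM(lvl) = 0 + 1 + 1 + 2 + 2 + 3 + 3 + 4 = 16.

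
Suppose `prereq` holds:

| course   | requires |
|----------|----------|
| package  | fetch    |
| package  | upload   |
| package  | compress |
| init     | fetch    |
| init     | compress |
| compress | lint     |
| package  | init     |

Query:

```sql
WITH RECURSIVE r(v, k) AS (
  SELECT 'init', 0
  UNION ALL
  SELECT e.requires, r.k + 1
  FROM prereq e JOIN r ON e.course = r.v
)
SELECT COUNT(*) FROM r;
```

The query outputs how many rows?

4

Base: (init, k=0).
Iteration 1: edges from {init} -> (compress, k=1), (fetch, k=1).
Iteration 2: edges from {compress,fetch} -> (lint, k=2).
Iteration 3: no outgoing edges from {lint}; recursion stops.
Total rows emitted: 4.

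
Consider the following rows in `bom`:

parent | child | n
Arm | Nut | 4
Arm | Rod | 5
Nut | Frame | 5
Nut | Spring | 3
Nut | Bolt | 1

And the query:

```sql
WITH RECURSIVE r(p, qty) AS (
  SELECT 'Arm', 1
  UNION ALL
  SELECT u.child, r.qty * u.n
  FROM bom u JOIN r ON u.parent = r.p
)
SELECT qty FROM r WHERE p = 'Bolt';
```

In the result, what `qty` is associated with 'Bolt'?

4

Base: (Arm, qty=1).
Iteration 1: components of {Arm} -> Nut = 1*4 = 4, Rod = 1*5 = 5.
Iteration 2: components of {Nut,Rod} -> Bolt = 4*1 = 4, Frame = 4*5 = 20, Spring = 4*3 = 12.
Iteration 3: no further components; recursion stops.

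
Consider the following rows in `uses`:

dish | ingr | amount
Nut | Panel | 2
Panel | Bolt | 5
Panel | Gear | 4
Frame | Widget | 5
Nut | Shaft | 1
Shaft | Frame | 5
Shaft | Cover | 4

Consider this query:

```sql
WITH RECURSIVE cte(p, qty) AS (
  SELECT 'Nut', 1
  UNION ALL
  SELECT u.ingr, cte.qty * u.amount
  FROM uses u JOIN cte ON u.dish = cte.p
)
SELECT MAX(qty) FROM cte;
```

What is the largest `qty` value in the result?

25

Base: (Nut, qty=1).
Iteration 1: components of {Nut} -> Panel = 1*2 = 2, Shaft = 1*1 = 1.
Iteration 2: components of {Panel,Shaft} -> Bolt = 2*5 = 10, Cover = 1*4 = 4, Frame = 1*5 = 5, Gear = 2*4 = 8.
Iteration 3: components of {Bolt,Cover,Frame,Gear} -> Widget = 5*5 = 25.
Iteration 4: no further components; recursion stops.
qty values: 1, 2, 1, 8, 10, 4, 5, 25; the maximum is 25.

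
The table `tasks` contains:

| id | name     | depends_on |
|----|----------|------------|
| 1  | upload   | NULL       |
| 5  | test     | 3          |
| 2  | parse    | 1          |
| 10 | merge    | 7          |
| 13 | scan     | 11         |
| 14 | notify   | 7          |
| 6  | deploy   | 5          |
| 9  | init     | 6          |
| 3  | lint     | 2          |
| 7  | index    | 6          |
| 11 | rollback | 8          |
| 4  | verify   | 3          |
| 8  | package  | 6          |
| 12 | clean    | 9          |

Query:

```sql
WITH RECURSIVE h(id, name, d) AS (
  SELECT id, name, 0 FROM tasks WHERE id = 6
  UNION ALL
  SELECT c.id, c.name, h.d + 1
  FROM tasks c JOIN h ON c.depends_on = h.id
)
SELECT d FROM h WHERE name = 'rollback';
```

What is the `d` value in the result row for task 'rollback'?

2

Base: id=6 (deploy) at d 0.
Iteration 1: rows with depends_on in {6} -> index (id 7, d 1), package (id 8, d 1), init (id 9, d 1).
Iteration 2: rows with depends_on in {7,8,9} -> merge (id 10, d 2), rollback (id 11, d 2), clean (id 12, d 2), notify (id 14, d 2).
Iteration 3: rows with depends_on in {10,11,12,14} -> scan (id 13, d 3).
Iteration 4: no rows with depends_on in {13}; recursion stops.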